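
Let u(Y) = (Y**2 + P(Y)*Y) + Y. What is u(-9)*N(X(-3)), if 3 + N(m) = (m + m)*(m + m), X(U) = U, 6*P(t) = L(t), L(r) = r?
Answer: 5643/2 ≈ 2821.5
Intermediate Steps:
P(t) = t/6
u(Y) = Y + 7*Y**2/6 (u(Y) = (Y**2 + (Y/6)*Y) + Y = (Y**2 + Y**2/6) + Y = 7*Y**2/6 + Y = Y + 7*Y**2/6)
N(m) = -3 + 4*m**2 (N(m) = -3 + (m + m)*(m + m) = -3 + (2*m)*(2*m) = -3 + 4*m**2)
u(-9)*N(X(-3)) = ((1/6)*(-9)*(6 + 7*(-9)))*(-3 + 4*(-3)**2) = ((1/6)*(-9)*(6 - 63))*(-3 + 4*9) = ((1/6)*(-9)*(-57))*(-3 + 36) = (171/2)*33 = 5643/2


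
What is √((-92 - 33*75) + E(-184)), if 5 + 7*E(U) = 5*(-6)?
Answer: 2*I*√643 ≈ 50.715*I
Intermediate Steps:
E(U) = -5 (E(U) = -5/7 + (5*(-6))/7 = -5/7 + (⅐)*(-30) = -5/7 - 30/7 = -5)
√((-92 - 33*75) + E(-184)) = √((-92 - 33*75) - 5) = √((-92 - 2475) - 5) = √(-2567 - 5) = √(-2572) = 2*I*√643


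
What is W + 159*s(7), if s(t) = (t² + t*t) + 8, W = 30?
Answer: 16884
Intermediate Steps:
s(t) = 8 + 2*t² (s(t) = (t² + t²) + 8 = 2*t² + 8 = 8 + 2*t²)
W + 159*s(7) = 30 + 159*(8 + 2*7²) = 30 + 159*(8 + 2*49) = 30 + 159*(8 + 98) = 30 + 159*106 = 30 + 16854 = 16884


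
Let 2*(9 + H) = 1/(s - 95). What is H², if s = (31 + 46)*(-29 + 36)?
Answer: 63856081/788544 ≈ 80.980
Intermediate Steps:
s = 539 (s = 77*7 = 539)
H = -7991/888 (H = -9 + 1/(2*(539 - 95)) = -9 + (½)/444 = -9 + (½)*(1/444) = -9 + 1/888 = -7991/888 ≈ -8.9989)
H² = (-7991/888)² = 63856081/788544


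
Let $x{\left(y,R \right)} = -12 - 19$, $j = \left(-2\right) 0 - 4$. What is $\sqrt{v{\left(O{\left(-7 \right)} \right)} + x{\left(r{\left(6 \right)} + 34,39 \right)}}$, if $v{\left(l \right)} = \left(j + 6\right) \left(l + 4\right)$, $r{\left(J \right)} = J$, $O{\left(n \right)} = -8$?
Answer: $i \sqrt{39} \approx 6.245 i$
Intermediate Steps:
$j = -4$ ($j = 0 - 4 = -4$)
$x{\left(y,R \right)} = -31$
$v{\left(l \right)} = 8 + 2 l$ ($v{\left(l \right)} = \left(-4 + 6\right) \left(l + 4\right) = 2 \left(4 + l\right) = 8 + 2 l$)
$\sqrt{v{\left(O{\left(-7 \right)} \right)} + x{\left(r{\left(6 \right)} + 34,39 \right)}} = \sqrt{\left(8 + 2 \left(-8\right)\right) - 31} = \sqrt{\left(8 - 16\right) - 31} = \sqrt{-8 - 31} = \sqrt{-39} = i \sqrt{39}$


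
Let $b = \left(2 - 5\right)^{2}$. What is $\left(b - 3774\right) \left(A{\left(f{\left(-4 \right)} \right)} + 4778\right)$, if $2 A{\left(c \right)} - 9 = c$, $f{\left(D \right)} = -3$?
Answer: $-18000465$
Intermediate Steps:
$b = 9$ ($b = \left(-3\right)^{2} = 9$)
$A{\left(c \right)} = \frac{9}{2} + \frac{c}{2}$
$\left(b - 3774\right) \left(A{\left(f{\left(-4 \right)} \right)} + 4778\right) = \left(9 - 3774\right) \left(\left(\frac{9}{2} + \frac{1}{2} \left(-3\right)\right) + 4778\right) = - 3765 \left(\left(\frac{9}{2} - \frac{3}{2}\right) + 4778\right) = - 3765 \left(3 + 4778\right) = \left(-3765\right) 4781 = -18000465$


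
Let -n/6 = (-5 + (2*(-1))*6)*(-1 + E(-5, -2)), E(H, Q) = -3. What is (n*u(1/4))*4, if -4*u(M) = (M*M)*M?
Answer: 51/8 ≈ 6.3750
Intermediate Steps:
u(M) = -M³/4 (u(M) = -M*M*M/4 = -M²*M/4 = -M³/4)
n = -408 (n = -6*(-5 + (2*(-1))*6)*(-1 - 3) = -6*(-5 - 2*6)*(-4) = -6*(-5 - 12)*(-4) = -(-102)*(-4) = -6*68 = -408)
(n*u(1/4))*4 = -(-102)*(1/4)³*4 = -(-102)*(¼)³*4 = -(-102)/64*4 = -408*(-1/256)*4 = (51/32)*4 = 51/8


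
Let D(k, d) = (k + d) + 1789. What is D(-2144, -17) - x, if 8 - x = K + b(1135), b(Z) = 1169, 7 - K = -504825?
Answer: 505621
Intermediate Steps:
K = 504832 (K = 7 - 1*(-504825) = 7 + 504825 = 504832)
D(k, d) = 1789 + d + k (D(k, d) = (d + k) + 1789 = 1789 + d + k)
x = -505993 (x = 8 - (504832 + 1169) = 8 - 1*506001 = 8 - 506001 = -505993)
D(-2144, -17) - x = (1789 - 17 - 2144) - 1*(-505993) = -372 + 505993 = 505621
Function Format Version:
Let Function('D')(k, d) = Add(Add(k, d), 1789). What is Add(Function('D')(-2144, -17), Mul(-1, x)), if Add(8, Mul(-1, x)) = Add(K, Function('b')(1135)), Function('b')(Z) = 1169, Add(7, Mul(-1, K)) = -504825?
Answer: 505621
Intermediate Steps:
K = 504832 (K = Add(7, Mul(-1, -504825)) = Add(7, 504825) = 504832)
Function('D')(k, d) = Add(1789, d, k) (Function('D')(k, d) = Add(Add(d, k), 1789) = Add(1789, d, k))
x = -505993 (x = Add(8, Mul(-1, Add(504832, 1169))) = Add(8, Mul(-1, 506001)) = Add(8, -506001) = -505993)
Add(Function('D')(-2144, -17), Mul(-1, x)) = Add(Add(1789, -17, -2144), Mul(-1, -505993)) = Add(-372, 505993) = 505621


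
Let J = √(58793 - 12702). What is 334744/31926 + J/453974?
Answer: 167372/15963 + √46091/453974 ≈ 10.485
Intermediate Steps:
J = √46091 ≈ 214.69
334744/31926 + J/453974 = 334744/31926 + √46091/453974 = 334744*(1/31926) + √46091*(1/453974) = 167372/15963 + √46091/453974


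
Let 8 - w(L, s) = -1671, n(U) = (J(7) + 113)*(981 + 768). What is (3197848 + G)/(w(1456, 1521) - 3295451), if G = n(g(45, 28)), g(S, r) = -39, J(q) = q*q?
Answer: -20971/19842 ≈ -1.0569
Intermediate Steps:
J(q) = q**2
n(U) = 283338 (n(U) = (7**2 + 113)*(981 + 768) = (49 + 113)*1749 = 162*1749 = 283338)
w(L, s) = 1679 (w(L, s) = 8 - 1*(-1671) = 8 + 1671 = 1679)
G = 283338
(3197848 + G)/(w(1456, 1521) - 3295451) = (3197848 + 283338)/(1679 - 3295451) = 3481186/(-3293772) = 3481186*(-1/3293772) = -20971/19842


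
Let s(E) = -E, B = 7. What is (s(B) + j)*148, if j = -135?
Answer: -21016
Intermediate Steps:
(s(B) + j)*148 = (-1*7 - 135)*148 = (-7 - 135)*148 = -142*148 = -21016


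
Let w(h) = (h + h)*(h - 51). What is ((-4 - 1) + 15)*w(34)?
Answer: -11560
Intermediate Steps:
w(h) = 2*h*(-51 + h) (w(h) = (2*h)*(-51 + h) = 2*h*(-51 + h))
((-4 - 1) + 15)*w(34) = ((-4 - 1) + 15)*(2*34*(-51 + 34)) = (-5 + 15)*(2*34*(-17)) = 10*(-1156) = -11560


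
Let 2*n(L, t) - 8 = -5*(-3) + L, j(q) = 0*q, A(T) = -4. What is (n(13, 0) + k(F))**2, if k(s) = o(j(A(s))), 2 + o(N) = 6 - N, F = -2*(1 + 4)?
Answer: 484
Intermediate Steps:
j(q) = 0
n(L, t) = 23/2 + L/2 (n(L, t) = 4 + (-5*(-3) + L)/2 = 4 + (15 + L)/2 = 4 + (15/2 + L/2) = 23/2 + L/2)
F = -10 (F = -2*5 = -10)
o(N) = 4 - N (o(N) = -2 + (6 - N) = 4 - N)
k(s) = 4 (k(s) = 4 - 1*0 = 4 + 0 = 4)
(n(13, 0) + k(F))**2 = ((23/2 + (1/2)*13) + 4)**2 = ((23/2 + 13/2) + 4)**2 = (18 + 4)**2 = 22**2 = 484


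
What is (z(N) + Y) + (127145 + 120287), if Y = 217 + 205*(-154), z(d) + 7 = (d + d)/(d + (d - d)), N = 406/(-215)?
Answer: 216074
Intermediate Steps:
N = -406/215 (N = 406*(-1/215) = -406/215 ≈ -1.8884)
z(d) = -5 (z(d) = -7 + (d + d)/(d + (d - d)) = -7 + (2*d)/(d + 0) = -7 + (2*d)/d = -7 + 2 = -5)
Y = -31353 (Y = 217 - 31570 = -31353)
(z(N) + Y) + (127145 + 120287) = (-5 - 31353) + (127145 + 120287) = -31358 + 247432 = 216074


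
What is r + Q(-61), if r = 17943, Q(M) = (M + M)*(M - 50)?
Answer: 31485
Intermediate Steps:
Q(M) = 2*M*(-50 + M) (Q(M) = (2*M)*(-50 + M) = 2*M*(-50 + M))
r + Q(-61) = 17943 + 2*(-61)*(-50 - 61) = 17943 + 2*(-61)*(-111) = 17943 + 13542 = 31485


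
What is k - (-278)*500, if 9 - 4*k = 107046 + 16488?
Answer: 432475/4 ≈ 1.0812e+5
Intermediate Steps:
k = -123525/4 (k = 9/4 - (107046 + 16488)/4 = 9/4 - 1/4*123534 = 9/4 - 61767/2 = -123525/4 ≈ -30881.)
k - (-278)*500 = -123525/4 - (-278)*500 = -123525/4 - 1*(-139000) = -123525/4 + 139000 = 432475/4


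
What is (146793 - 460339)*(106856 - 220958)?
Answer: 35776225692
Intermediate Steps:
(146793 - 460339)*(106856 - 220958) = -313546*(-114102) = 35776225692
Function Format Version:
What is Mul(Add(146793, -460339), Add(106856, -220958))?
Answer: 35776225692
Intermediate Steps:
Mul(Add(146793, -460339), Add(106856, -220958)) = Mul(-313546, -114102) = 35776225692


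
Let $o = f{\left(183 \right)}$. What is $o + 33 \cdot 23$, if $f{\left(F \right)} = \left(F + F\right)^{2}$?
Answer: $134715$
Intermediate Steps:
$f{\left(F \right)} = 4 F^{2}$ ($f{\left(F \right)} = \left(2 F\right)^{2} = 4 F^{2}$)
$o = 133956$ ($o = 4 \cdot 183^{2} = 4 \cdot 33489 = 133956$)
$o + 33 \cdot 23 = 133956 + 33 \cdot 23 = 133956 + 759 = 134715$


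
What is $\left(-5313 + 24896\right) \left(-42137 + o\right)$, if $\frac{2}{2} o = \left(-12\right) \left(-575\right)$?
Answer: $-690046171$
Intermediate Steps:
$o = 6900$ ($o = \left(-12\right) \left(-575\right) = 6900$)
$\left(-5313 + 24896\right) \left(-42137 + o\right) = \left(-5313 + 24896\right) \left(-42137 + 6900\right) = 19583 \left(-35237\right) = -690046171$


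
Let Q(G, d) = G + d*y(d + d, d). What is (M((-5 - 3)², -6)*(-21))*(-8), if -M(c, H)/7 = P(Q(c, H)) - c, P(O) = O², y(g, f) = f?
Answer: -11684736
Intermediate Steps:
Q(G, d) = G + d² (Q(G, d) = G + d*d = G + d²)
M(c, H) = -7*(c + H²)² + 7*c (M(c, H) = -7*((c + H²)² - c) = -7*(c + H²)² + 7*c)
(M((-5 - 3)², -6)*(-21))*(-8) = ((-7*((-5 - 3)² + (-6)²)² + 7*(-5 - 3)²)*(-21))*(-8) = ((-7*((-8)² + 36)² + 7*(-8)²)*(-21))*(-8) = ((-7*(64 + 36)² + 7*64)*(-21))*(-8) = ((-7*100² + 448)*(-21))*(-8) = ((-7*10000 + 448)*(-21))*(-8) = ((-70000 + 448)*(-21))*(-8) = -69552*(-21)*(-8) = 1460592*(-8) = -11684736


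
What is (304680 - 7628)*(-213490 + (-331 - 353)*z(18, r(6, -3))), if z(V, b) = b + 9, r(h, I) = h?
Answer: -66465385000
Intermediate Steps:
z(V, b) = 9 + b
(304680 - 7628)*(-213490 + (-331 - 353)*z(18, r(6, -3))) = (304680 - 7628)*(-213490 + (-331 - 353)*(9 + 6)) = 297052*(-213490 - 684*15) = 297052*(-213490 - 10260) = 297052*(-223750) = -66465385000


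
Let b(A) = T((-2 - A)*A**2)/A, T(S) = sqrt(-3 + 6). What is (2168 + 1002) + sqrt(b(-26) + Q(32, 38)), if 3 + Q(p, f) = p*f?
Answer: 3170 + sqrt(819988 - 26*sqrt(3))/26 ≈ 3204.8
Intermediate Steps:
T(S) = sqrt(3)
Q(p, f) = -3 + f*p (Q(p, f) = -3 + p*f = -3 + f*p)
b(A) = sqrt(3)/A
(2168 + 1002) + sqrt(b(-26) + Q(32, 38)) = (2168 + 1002) + sqrt(sqrt(3)/(-26) + (-3 + 38*32)) = 3170 + sqrt(sqrt(3)*(-1/26) + (-3 + 1216)) = 3170 + sqrt(-sqrt(3)/26 + 1213) = 3170 + sqrt(1213 - sqrt(3)/26)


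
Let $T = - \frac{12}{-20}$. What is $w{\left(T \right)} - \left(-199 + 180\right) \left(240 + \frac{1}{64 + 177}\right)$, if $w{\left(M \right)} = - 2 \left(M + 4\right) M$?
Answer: $\frac{27441217}{6025} \approx 4554.6$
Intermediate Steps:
$T = \frac{3}{5}$ ($T = \left(-12\right) \left(- \frac{1}{20}\right) = \frac{3}{5} \approx 0.6$)
$w{\left(M \right)} = M \left(-8 - 2 M\right)$ ($w{\left(M \right)} = - 2 \left(4 + M\right) M = \left(-8 - 2 M\right) M = M \left(-8 - 2 M\right)$)
$w{\left(T \right)} - \left(-199 + 180\right) \left(240 + \frac{1}{64 + 177}\right) = \left(-2\right) \frac{3}{5} \left(4 + \frac{3}{5}\right) - \left(-199 + 180\right) \left(240 + \frac{1}{64 + 177}\right) = \left(-2\right) \frac{3}{5} \cdot \frac{23}{5} - - 19 \left(240 + \frac{1}{241}\right) = - \frac{138}{25} - - 19 \left(240 + \frac{1}{241}\right) = - \frac{138}{25} - \left(-19\right) \frac{57841}{241} = - \frac{138}{25} - - \frac{1098979}{241} = - \frac{138}{25} + \frac{1098979}{241} = \frac{27441217}{6025}$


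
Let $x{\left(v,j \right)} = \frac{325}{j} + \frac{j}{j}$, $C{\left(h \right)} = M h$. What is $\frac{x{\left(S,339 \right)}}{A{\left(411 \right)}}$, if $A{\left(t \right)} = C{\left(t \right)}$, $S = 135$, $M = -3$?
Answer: $- \frac{664}{417987} \approx -0.0015886$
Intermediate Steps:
$C{\left(h \right)} = - 3 h$
$A{\left(t \right)} = - 3 t$
$x{\left(v,j \right)} = 1 + \frac{325}{j}$ ($x{\left(v,j \right)} = \frac{325}{j} + 1 = 1 + \frac{325}{j}$)
$\frac{x{\left(S,339 \right)}}{A{\left(411 \right)}} = \frac{\frac{1}{339} \left(325 + 339\right)}{\left(-3\right) 411} = \frac{\frac{1}{339} \cdot 664}{-1233} = \frac{664}{339} \left(- \frac{1}{1233}\right) = - \frac{664}{417987}$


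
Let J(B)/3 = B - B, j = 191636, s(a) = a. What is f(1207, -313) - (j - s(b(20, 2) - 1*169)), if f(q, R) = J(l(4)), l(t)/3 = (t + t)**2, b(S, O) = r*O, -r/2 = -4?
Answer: -191789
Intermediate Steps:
r = 8 (r = -2*(-4) = 8)
b(S, O) = 8*O
l(t) = 12*t**2 (l(t) = 3*(t + t)**2 = 3*(2*t)**2 = 3*(4*t**2) = 12*t**2)
J(B) = 0 (J(B) = 3*(B - B) = 3*0 = 0)
f(q, R) = 0
f(1207, -313) - (j - s(b(20, 2) - 1*169)) = 0 - (191636 - (8*2 - 1*169)) = 0 - (191636 - (16 - 169)) = 0 - (191636 - 1*(-153)) = 0 - (191636 + 153) = 0 - 1*191789 = 0 - 191789 = -191789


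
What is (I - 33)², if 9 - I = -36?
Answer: 144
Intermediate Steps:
I = 45 (I = 9 - 1*(-36) = 9 + 36 = 45)
(I - 33)² = (45 - 33)² = 12² = 144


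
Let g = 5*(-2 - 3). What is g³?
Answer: -15625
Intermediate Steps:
g = -25 (g = 5*(-5) = -25)
g³ = (-25)³ = -15625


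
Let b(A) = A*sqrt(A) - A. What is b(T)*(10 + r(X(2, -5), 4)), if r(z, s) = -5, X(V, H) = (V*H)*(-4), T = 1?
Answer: 0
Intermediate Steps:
X(V, H) = -4*H*V (X(V, H) = (H*V)*(-4) = -4*H*V)
b(A) = A**(3/2) - A
b(T)*(10 + r(X(2, -5), 4)) = (1**(3/2) - 1*1)*(10 - 5) = (1 - 1)*5 = 0*5 = 0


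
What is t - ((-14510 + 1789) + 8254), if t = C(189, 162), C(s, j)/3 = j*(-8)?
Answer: 579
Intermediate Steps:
C(s, j) = -24*j (C(s, j) = 3*(j*(-8)) = 3*(-8*j) = -24*j)
t = -3888 (t = -24*162 = -3888)
t - ((-14510 + 1789) + 8254) = -3888 - ((-14510 + 1789) + 8254) = -3888 - (-12721 + 8254) = -3888 - 1*(-4467) = -3888 + 4467 = 579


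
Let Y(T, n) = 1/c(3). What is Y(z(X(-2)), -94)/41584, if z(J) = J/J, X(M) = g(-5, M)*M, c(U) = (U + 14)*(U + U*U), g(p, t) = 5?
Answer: 1/8483136 ≈ 1.1788e-7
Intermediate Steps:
c(U) = (14 + U)*(U + U²)
X(M) = 5*M
z(J) = 1
Y(T, n) = 1/204 (Y(T, n) = 1/(3*(14 + 3² + 15*3)) = 1/(3*(14 + 9 + 45)) = 1/(3*68) = 1/204)
Y(z(X(-2)), -94)/41584 = (1/204)/41584 = (1/204)*(1/41584) = 1/8483136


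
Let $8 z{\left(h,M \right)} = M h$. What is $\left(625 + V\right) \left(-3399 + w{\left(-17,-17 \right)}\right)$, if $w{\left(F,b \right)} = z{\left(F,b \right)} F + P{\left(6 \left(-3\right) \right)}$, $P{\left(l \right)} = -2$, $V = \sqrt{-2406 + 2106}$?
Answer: $- \frac{20075625}{8} - \frac{160605 i \sqrt{3}}{4} \approx -2.5095 \cdot 10^{6} - 69544.0 i$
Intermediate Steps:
$z{\left(h,M \right)} = \frac{M h}{8}$
$V = 10 i \sqrt{3}$ ($V = \sqrt{-300} = 10 i \sqrt{3} \approx 17.32 i$)
$w{\left(F,b \right)} = -2 + \frac{b F^{2}}{8}$ ($w{\left(F,b \right)} = \frac{b F}{8} F - 2 = \frac{F b}{8} F - 2 = \frac{b F^{2}}{8} - 2 = -2 + \frac{b F^{2}}{8}$)
$\left(625 + V\right) \left(-3399 + w{\left(-17,-17 \right)}\right) = \left(625 + 10 i \sqrt{3}\right) \left(-3399 + \left(-2 + \frac{1}{8} \left(-17\right) \left(-17\right)^{2}\right)\right) = \left(625 + 10 i \sqrt{3}\right) \left(-3399 + \left(-2 + \frac{1}{8} \left(-17\right) 289\right)\right) = \left(625 + 10 i \sqrt{3}\right) \left(-3399 - \frac{4929}{8}\right) = \left(625 + 10 i \sqrt{3}\right) \left(- \frac{32121}{8}\right) = - \frac{20075625}{8} - \frac{160605 i \sqrt{3}}{4}$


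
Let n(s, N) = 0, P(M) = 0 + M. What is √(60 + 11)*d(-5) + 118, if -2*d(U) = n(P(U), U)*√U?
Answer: 118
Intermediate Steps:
P(M) = M
d(U) = 0 (d(U) = -0*√U = -½*0 = 0)
√(60 + 11)*d(-5) + 118 = √(60 + 11)*0 + 118 = √71*0 + 118 = 0 + 118 = 118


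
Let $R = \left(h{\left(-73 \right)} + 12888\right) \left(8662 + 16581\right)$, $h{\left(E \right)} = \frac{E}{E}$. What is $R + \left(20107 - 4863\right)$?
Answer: $325372271$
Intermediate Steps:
$h{\left(E \right)} = 1$
$R = 325357027$ ($R = \left(1 + 12888\right) \left(8662 + 16581\right) = 12889 \cdot 25243 = 325357027$)
$R + \left(20107 - 4863\right) = 325357027 + \left(20107 - 4863\right) = 325357027 + 15244 = 325372271$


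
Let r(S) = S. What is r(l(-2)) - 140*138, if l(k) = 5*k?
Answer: -19330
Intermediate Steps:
r(l(-2)) - 140*138 = 5*(-2) - 140*138 = -10 - 19320 = -19330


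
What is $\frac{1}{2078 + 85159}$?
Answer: $\frac{1}{87237} \approx 1.1463 \cdot 10^{-5}$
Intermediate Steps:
$\frac{1}{2078 + 85159} = \frac{1}{87237}$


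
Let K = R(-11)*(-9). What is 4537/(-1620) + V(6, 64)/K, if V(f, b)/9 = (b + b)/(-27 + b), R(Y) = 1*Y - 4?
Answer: -30809/11988 ≈ -2.5700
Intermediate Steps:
R(Y) = -4 + Y (R(Y) = Y - 4 = -4 + Y)
V(f, b) = 18*b/(-27 + b) (V(f, b) = 9*((b + b)/(-27 + b)) = 9*((2*b)/(-27 + b)) = 9*(2*b/(-27 + b)) = 18*b/(-27 + b))
K = 135 (K = (-4 - 11)*(-9) = -15*(-9) = 135)
4537/(-1620) + V(6, 64)/K = 4537/(-1620) + (18*64/(-27 + 64))/135 = 4537*(-1/1620) + (18*64/37)*(1/135) = -4537/1620 + (18*64*(1/37))*(1/135) = -4537/1620 + (1152/37)*(1/135) = -4537/1620 + 128/555 = -30809/11988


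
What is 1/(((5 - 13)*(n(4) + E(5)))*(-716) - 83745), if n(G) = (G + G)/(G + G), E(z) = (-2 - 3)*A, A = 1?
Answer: -1/106657 ≈ -9.3758e-6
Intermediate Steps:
E(z) = -5 (E(z) = (-2 - 3)*1 = -5*1 = -5)
n(G) = 1 (n(G) = (2*G)/((2*G)) = (2*G)*(1/(2*G)) = 1)
1/(((5 - 13)*(n(4) + E(5)))*(-716) - 83745) = 1/(((5 - 13)*(1 - 5))*(-716) - 83745) = 1/(-8*(-4)*(-716) - 83745) = 1/(32*(-716) - 83745) = 1/(-22912 - 83745) = 1/(-106657) = -1/106657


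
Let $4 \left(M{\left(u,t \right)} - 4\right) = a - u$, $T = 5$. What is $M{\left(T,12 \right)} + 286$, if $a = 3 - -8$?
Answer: $\frac{583}{2} \approx 291.5$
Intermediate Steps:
$a = 11$ ($a = 3 + 8 = 11$)
$M{\left(u,t \right)} = \frac{27}{4} - \frac{u}{4}$ ($M{\left(u,t \right)} = 4 + \frac{11 - u}{4} = 4 - \left(- \frac{11}{4} + \frac{u}{4}\right) = \frac{27}{4} - \frac{u}{4}$)
$M{\left(T,12 \right)} + 286 = \left(\frac{27}{4} - \frac{5}{4}\right) + 286 = \frac{11}{2} + 286 = \frac{583}{2}$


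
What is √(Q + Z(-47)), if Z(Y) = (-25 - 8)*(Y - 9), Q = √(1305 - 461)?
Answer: √(1848 + 2*√211) ≈ 43.325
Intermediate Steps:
Q = 2*√211 (Q = √844 = 2*√211 ≈ 29.052)
Z(Y) = 297 - 33*Y (Z(Y) = -33*(-9 + Y) = 297 - 33*Y)
√(Q + Z(-47)) = √(2*√211 + (297 - 33*(-47))) = √(2*√211 + (297 + 1551)) = √(2*√211 + 1848) = √(1848 + 2*√211)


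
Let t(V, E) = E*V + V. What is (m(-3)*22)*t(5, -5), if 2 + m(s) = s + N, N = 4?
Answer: 440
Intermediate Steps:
t(V, E) = V + E*V
m(s) = 2 + s (m(s) = -2 + (s + 4) = -2 + (4 + s) = 2 + s)
(m(-3)*22)*t(5, -5) = ((2 - 3)*22)*(5*(1 - 5)) = (-1*22)*(5*(-4)) = -22*(-20) = 440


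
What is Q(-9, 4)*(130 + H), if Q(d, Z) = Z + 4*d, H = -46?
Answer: -2688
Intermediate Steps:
Q(-9, 4)*(130 + H) = (4 + 4*(-9))*(130 - 46) = (4 - 36)*84 = -32*84 = -2688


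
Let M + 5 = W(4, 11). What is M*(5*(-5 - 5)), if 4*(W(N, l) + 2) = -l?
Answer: 975/2 ≈ 487.50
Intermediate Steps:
W(N, l) = -2 - l/4 (W(N, l) = -2 + (-l)/4 = -2 - l/4)
M = -39/4 (M = -5 + (-2 - 1/4*11) = -5 + (-2 - 11/4) = -5 - 19/4 = -39/4 ≈ -9.7500)
M*(5*(-5 - 5)) = -195*(-5 - 5)/4 = -195*(-10)/4 = -39/4*(-50) = 975/2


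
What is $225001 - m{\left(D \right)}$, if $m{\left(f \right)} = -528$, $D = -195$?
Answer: $225529$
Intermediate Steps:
$225001 - m{\left(D \right)} = 225001 - -528 = 225001 + 528 = 225529$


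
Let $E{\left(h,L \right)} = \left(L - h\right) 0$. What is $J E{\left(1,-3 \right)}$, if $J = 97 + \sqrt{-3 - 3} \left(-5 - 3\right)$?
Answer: $0$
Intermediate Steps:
$E{\left(h,L \right)} = 0$
$J = 97 - 8 i \sqrt{6}$ ($J = 97 + \sqrt{-6} \left(-8\right) = 97 + i \sqrt{6} \left(-8\right) = 97 - 8 i \sqrt{6} \approx 97.0 - 19.596 i$)
$J E{\left(1,-3 \right)} = \left(97 - 8 i \sqrt{6}\right) 0 = 0$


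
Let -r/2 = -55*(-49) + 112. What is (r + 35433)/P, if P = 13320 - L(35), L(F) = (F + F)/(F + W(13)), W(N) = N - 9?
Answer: 1162941/519410 ≈ 2.2390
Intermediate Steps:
W(N) = -9 + N
L(F) = 2*F/(4 + F) (L(F) = (F + F)/(F + (-9 + 13)) = (2*F)/(F + 4) = (2*F)/(4 + F) = 2*F/(4 + F))
r = -5614 (r = -2*(-55*(-49) + 112) = -2*(2695 + 112) = -2*2807 = -5614)
P = 519410/39 (P = 13320 - 2*35/(4 + 35) = 13320 - 2*35/39 = 13320 - 1*70/39 = 13320 - 70/39 = 519410/39 ≈ 13318.)
(r + 35433)/P = (-5614 + 35433)/(519410/39) = 29819*(39/519410) = 1162941/519410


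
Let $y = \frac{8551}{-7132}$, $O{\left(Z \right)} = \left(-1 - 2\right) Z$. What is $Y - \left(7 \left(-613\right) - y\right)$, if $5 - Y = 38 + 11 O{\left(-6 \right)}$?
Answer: $\frac{28947369}{7132} \approx 4058.8$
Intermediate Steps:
$O{\left(Z \right)} = - 3 Z$
$Y = -231$ ($Y = 5 - \left(38 + 11 \left(\left(-3\right) \left(-6\right)\right)\right) = 5 - \left(38 + 11 \cdot 18\right) = 5 - \left(38 + 198\right) = 5 - 236 = -231$)
$y = - \frac{8551}{7132}$ ($y = 8551 \left(- \frac{1}{7132}\right) = - \frac{8551}{7132} \approx -1.199$)
$Y - \left(7 \left(-613\right) - y\right) = -231 - \left(7 \left(-613\right) - - \frac{8551}{7132}\right) = -231 - \left(-4291 + \frac{8551}{7132}\right) = -231 - - \frac{30594861}{7132} = -231 + \frac{30594861}{7132} = \frac{28947369}{7132}$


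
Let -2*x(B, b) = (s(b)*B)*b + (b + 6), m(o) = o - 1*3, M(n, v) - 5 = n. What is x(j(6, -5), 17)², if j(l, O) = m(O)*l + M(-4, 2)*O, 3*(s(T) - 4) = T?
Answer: 169780900/9 ≈ 1.8865e+7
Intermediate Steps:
M(n, v) = 5 + n
s(T) = 4 + T/3
m(o) = -3 + o (m(o) = o - 3 = -3 + o)
j(l, O) = O + l*(-3 + O) (j(l, O) = (-3 + O)*l + (5 - 4)*O = l*(-3 + O) + 1*O = l*(-3 + O) + O = O + l*(-3 + O))
x(B, b) = -3 - b/2 - B*b*(4 + b/3)/2 (x(B, b) = -(((4 + b/3)*B)*b + (b + 6))/2 = -((B*(4 + b/3))*b + (6 + b))/2 = -(B*b*(4 + b/3) + (6 + b))/2 = -(6 + b + B*b*(4 + b/3))/2 = -3 - b/2 - B*b*(4 + b/3)/2)
x(j(6, -5), 17)² = (-3 - ½*17 - ⅙*(-5 + 6*(-3 - 5))*17*(12 + 17))² = (-3 - 17/2 - ⅙*(-5 + 6*(-8))*17*29)² = (-3 - 17/2 - ⅙*(-5 - 48)*17*29)² = (-3 - 17/2 - ⅙*(-53)*17*29)² = (-3 - 17/2 + 26129/6)² = (13030/3)² = 169780900/9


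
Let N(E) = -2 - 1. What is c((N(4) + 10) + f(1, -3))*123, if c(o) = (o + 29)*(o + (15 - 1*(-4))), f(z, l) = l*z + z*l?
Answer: 73800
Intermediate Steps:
f(z, l) = 2*l*z (f(z, l) = l*z + l*z = 2*l*z)
N(E) = -3
c(o) = (19 + o)*(29 + o) (c(o) = (29 + o)*(o + (15 + 4)) = (29 + o)*(o + 19) = (29 + o)*(19 + o) = (19 + o)*(29 + o))
c((N(4) + 10) + f(1, -3))*123 = (551 + ((-3 + 10) + 2*(-3)*1)² + 48*((-3 + 10) + 2*(-3)*1))*123 = (551 + (7 - 6)² + 48*(7 - 6))*123 = (551 + 1² + 48*1)*123 = (551 + 1 + 48)*123 = 600*123 = 73800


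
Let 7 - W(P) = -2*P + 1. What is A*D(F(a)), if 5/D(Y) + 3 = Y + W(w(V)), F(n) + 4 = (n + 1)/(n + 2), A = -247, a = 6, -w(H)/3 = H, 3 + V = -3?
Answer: -9880/287 ≈ -34.425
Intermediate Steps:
V = -6 (V = -3 - 3 = -6)
w(H) = -3*H
F(n) = -4 + (1 + n)/(2 + n) (F(n) = -4 + (n + 1)/(n + 2) = -4 + (1 + n)/(2 + n))
W(P) = 6 + 2*P (W(P) = 7 - (-2*P + 1) = 7 - (1 - 2*P) = 7 + (-1 + 2*P) = 6 + 2*P)
D(Y) = 5/(39 + Y) (D(Y) = 5/(-3 + (Y + (6 + 2*(-3*(-6))))) = 5/(-3 + (Y + (6 + 2*18))) = 5/(-3 + (Y + (6 + 36))) = 5/(-3 + (Y + 42)) = 5/(-3 + (42 + Y)) = 5/(39 + Y))
A*D(F(a)) = -1235/(39 + (-7 - 3*6)/(2 + 6)) = -1235/(39 + (-7 - 18)/8) = -1235/(39 + (⅛)*(-25)) = -1235/(39 - 25/8) = -1235/287/8 = -1235*8/287 = -247*40/287 = -9880/287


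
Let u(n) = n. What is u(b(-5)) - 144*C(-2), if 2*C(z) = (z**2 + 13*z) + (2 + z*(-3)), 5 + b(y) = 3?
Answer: 1006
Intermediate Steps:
b(y) = -2 (b(y) = -5 + 3 = -2)
C(z) = 1 + z**2/2 + 5*z (C(z) = ((z**2 + 13*z) + (2 + z*(-3)))/2 = ((z**2 + 13*z) + (2 - 3*z))/2 = (2 + z**2 + 10*z)/2 = 1 + z**2/2 + 5*z)
u(b(-5)) - 144*C(-2) = -2 - 144*(1 + (1/2)*(-2)**2 + 5*(-2)) = -2 - 144*(1 + (1/2)*4 - 10) = -2 - 144*(1 + 2 - 10) = -2 - 144*(-7) = -2 + 1008 = 1006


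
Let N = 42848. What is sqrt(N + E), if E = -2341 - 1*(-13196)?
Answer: 9*sqrt(663) ≈ 231.74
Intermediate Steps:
E = 10855 (E = -2341 + 13196 = 10855)
sqrt(N + E) = sqrt(42848 + 10855) = sqrt(53703) = 9*sqrt(663)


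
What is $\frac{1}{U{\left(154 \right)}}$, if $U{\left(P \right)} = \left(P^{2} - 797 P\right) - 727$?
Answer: $- \frac{1}{99749} \approx -1.0025 \cdot 10^{-5}$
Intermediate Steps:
$U{\left(P \right)} = -727 + P^{2} - 797 P$
$\frac{1}{U{\left(154 \right)}} = \frac{1}{-727 + 154^{2} - 122738} = \frac{1}{-727 + 23716 - 122738} = \frac{1}{-99749} = - \frac{1}{99749}$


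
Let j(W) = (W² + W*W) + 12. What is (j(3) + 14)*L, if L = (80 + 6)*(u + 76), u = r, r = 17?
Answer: 351912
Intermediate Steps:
u = 17
L = 7998 (L = (80 + 6)*(17 + 76) = 86*93 = 7998)
j(W) = 12 + 2*W² (j(W) = (W² + W²) + 12 = 2*W² + 12 = 12 + 2*W²)
(j(3) + 14)*L = ((12 + 2*3²) + 14)*7998 = ((12 + 2*9) + 14)*7998 = ((12 + 18) + 14)*7998 = (30 + 14)*7998 = 44*7998 = 351912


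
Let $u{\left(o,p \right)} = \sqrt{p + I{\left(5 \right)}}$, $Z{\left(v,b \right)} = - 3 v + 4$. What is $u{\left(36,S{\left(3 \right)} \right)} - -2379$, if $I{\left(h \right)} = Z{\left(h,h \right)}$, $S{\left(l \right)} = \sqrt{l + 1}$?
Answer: $2379 + 3 i \approx 2379.0 + 3.0 i$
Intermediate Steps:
$Z{\left(v,b \right)} = 4 - 3 v$
$S{\left(l \right)} = \sqrt{1 + l}$
$I{\left(h \right)} = 4 - 3 h$
$u{\left(o,p \right)} = \sqrt{-11 + p}$ ($u{\left(o,p \right)} = \sqrt{p + \left(4 - 15\right)} = \sqrt{p - 11} = \sqrt{-11 + p}$)
$u{\left(36,S{\left(3 \right)} \right)} - -2379 = \sqrt{-11 + \sqrt{1 + 3}} - -2379 = \sqrt{-11 + \sqrt{4}} + 2379 = \sqrt{-11 + 2} + 2379 = \sqrt{-9} + 2379 = 3 i + 2379 = 2379 + 3 i$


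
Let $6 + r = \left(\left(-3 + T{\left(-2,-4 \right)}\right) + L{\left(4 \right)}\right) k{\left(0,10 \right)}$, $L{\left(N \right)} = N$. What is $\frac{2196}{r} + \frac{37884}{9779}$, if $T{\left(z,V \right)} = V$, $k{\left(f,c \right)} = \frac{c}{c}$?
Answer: $- \frac{30496}{127} \approx -240.13$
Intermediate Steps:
$k{\left(f,c \right)} = 1$
$r = -9$ ($r = -6 + \left(\left(-3 - 4\right) + 4\right) 1 = -6 + \left(-7 + 4\right) 1 = -6 - 3 = -9$)
$\frac{2196}{r} + \frac{37884}{9779} = \frac{2196}{-9} + \frac{37884}{9779} = 2196 \left(- \frac{1}{9}\right) + 37884 \cdot \frac{1}{9779} = -244 + \frac{492}{127} = - \frac{30496}{127}$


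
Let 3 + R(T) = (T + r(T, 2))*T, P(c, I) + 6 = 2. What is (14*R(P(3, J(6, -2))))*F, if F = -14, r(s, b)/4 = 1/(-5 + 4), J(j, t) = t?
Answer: -5684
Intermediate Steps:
r(s, b) = -4 (r(s, b) = 4/(-5 + 4) = 4/(-1) = 4*(-1) = -4)
P(c, I) = -4 (P(c, I) = -6 + 2 = -4)
R(T) = -3 + T*(-4 + T) (R(T) = -3 + (T - 4)*T = -3 + (-4 + T)*T = -3 + T*(-4 + T))
(14*R(P(3, J(6, -2))))*F = (14*(-3 + (-4)² - 4*(-4)))*(-14) = (14*(-3 + 16 + 16))*(-14) = (14*29)*(-14) = 406*(-14) = -5684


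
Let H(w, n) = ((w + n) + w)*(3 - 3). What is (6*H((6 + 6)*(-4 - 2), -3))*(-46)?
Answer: 0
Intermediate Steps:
H(w, n) = 0 (H(w, n) = ((n + w) + w)*0 = (n + 2*w)*0 = 0)
(6*H((6 + 6)*(-4 - 2), -3))*(-46) = (6*0)*(-46) = 0*(-46) = 0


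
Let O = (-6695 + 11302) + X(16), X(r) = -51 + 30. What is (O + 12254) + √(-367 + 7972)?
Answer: 16840 + 39*√5 ≈ 16927.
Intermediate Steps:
X(r) = -21
O = 4586 (O = (-6695 + 11302) - 21 = 4607 - 21 = 4586)
(O + 12254) + √(-367 + 7972) = (4586 + 12254) + √(-367 + 7972) = 16840 + √7605 = 16840 + 39*√5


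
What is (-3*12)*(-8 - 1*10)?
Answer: 648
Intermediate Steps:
(-3*12)*(-8 - 1*10) = -36*(-8 - 10) = -36*(-18) = 648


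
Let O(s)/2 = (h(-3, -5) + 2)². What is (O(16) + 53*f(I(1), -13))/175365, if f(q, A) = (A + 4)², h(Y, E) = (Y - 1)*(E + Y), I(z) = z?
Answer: 1321/35073 ≈ 0.037664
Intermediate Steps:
h(Y, E) = (-1 + Y)*(E + Y)
O(s) = 2312 (O(s) = 2*(((-3)² - 1*(-5) - 1*(-3) - 5*(-3)) + 2)² = 2*((9 + 5 + 3 + 15) + 2)² = 2*(32 + 2)² = 2*34² = 2*1156 = 2312)
f(q, A) = (4 + A)²
(O(16) + 53*f(I(1), -13))/175365 = (2312 + 53*(4 - 13)²)/175365 = (2312 + 53*(-9)²)*(1/175365) = (2312 + 53*81)*(1/175365) = (2312 + 4293)*(1/175365) = 6605*(1/175365) = 1321/35073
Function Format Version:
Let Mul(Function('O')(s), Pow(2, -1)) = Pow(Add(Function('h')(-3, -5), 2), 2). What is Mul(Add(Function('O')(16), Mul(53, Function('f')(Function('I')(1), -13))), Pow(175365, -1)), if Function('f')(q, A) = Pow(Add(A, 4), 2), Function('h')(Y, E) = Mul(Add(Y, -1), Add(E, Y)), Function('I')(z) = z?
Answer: Rational(1321, 35073) ≈ 0.037664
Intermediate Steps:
Function('h')(Y, E) = Mul(Add(-1, Y), Add(E, Y))
Function('O')(s) = 2312 (Function('O')(s) = Mul(2, Pow(Add(Add(Pow(-3, 2), Mul(-1, -5), Mul(-1, -3), Mul(-5, -3)), 2), 2)) = Mul(2, Pow(Add(Add(9, 5, 3, 15), 2), 2)) = Mul(2, Pow(Add(32, 2), 2)) = Mul(2, Pow(34, 2)) = Mul(2, 1156) = 2312)
Function('f')(q, A) = Pow(Add(4, A), 2)
Mul(Add(Function('O')(16), Mul(53, Function('f')(Function('I')(1), -13))), Pow(175365, -1)) = Mul(Add(2312, Mul(53, Pow(Add(4, -13), 2))), Pow(175365, -1)) = Mul(Add(2312, Mul(53, Pow(-9, 2))), Rational(1, 175365)) = Mul(Add(2312, Mul(53, 81)), Rational(1, 175365)) = Mul(Add(2312, 4293), Rational(1, 175365)) = Mul(6605, Rational(1, 175365)) = Rational(1321, 35073)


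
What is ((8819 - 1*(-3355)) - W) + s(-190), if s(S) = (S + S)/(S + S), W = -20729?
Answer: 32904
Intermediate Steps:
s(S) = 1 (s(S) = (2*S)/((2*S)) = (2*S)*(1/(2*S)) = 1)
((8819 - 1*(-3355)) - W) + s(-190) = ((8819 - 1*(-3355)) - 1*(-20729)) + 1 = ((8819 + 3355) + 20729) + 1 = (12174 + 20729) + 1 = 32903 + 1 = 32904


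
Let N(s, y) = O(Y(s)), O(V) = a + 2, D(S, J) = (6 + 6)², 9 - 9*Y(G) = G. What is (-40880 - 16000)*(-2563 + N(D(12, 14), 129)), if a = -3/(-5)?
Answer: 145635552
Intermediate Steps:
a = ⅗ (a = -3*(-⅕) = ⅗ ≈ 0.60000)
Y(G) = 1 - G/9
D(S, J) = 144 (D(S, J) = 12² = 144)
O(V) = 13/5 (O(V) = ⅗ + 2 = 13/5)
N(s, y) = 13/5
(-40880 - 16000)*(-2563 + N(D(12, 14), 129)) = (-40880 - 16000)*(-2563 + 13/5) = -56880*(-12802/5) = 145635552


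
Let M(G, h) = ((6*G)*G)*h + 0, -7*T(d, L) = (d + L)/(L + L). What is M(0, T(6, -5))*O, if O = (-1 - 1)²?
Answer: 0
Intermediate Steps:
T(d, L) = -(L + d)/(14*L) (T(d, L) = -(d + L)/(7*(L + L)) = -(L + d)/(7*(2*L)) = -(L + d)*1/(2*L)/7 = -(L + d)/(14*L))
M(G, h) = 6*h*G² (M(G, h) = (6*G²)*h + 0 = 6*h*G² + 0 = 6*h*G²)
O = 4 (O = (-2)² = 4)
M(0, T(6, -5))*O = (6*((1/14)*(-1*(-5) - 1*6)/(-5))*0²)*4 = (6*((1/14)*(-⅕)*(5 - 6))*0)*4 = (6*((1/14)*(-⅕)*(-1))*0)*4 = (6*(1/70)*0)*4 = 0*4 = 0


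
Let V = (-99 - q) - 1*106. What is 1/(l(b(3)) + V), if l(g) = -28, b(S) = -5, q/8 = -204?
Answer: 1/1399 ≈ 0.00071480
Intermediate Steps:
q = -1632 (q = 8*(-204) = -1632)
V = 1427 (V = (-99 - 1*(-1632)) - 1*106 = (-99 + 1632) - 106 = 1533 - 106 = 1427)
1/(l(b(3)) + V) = 1/(-28 + 1427) = 1/1399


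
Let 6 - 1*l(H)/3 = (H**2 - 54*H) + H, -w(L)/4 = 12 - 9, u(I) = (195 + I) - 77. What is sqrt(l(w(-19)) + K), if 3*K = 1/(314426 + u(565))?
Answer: I*sqrt(2075039363003811)/945327 ≈ 48.187*I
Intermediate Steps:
u(I) = 118 + I
w(L) = -12 (w(L) = -4*(12 - 9) = -4*3 = -12)
l(H) = 18 - 3*H**2 + 159*H (l(H) = 18 - 3*((H**2 - 54*H) + H) = 18 - 3*(H**2 - 53*H) = 18 + (-3*H**2 + 159*H) = 18 - 3*H**2 + 159*H)
K = 1/945327 (K = 1/(3*(314426 + (118 + 565))) = 1/(3*(314426 + 683)) = (1/3)/315109 = (1/3)*(1/315109) = 1/945327 ≈ 1.0578e-6)
sqrt(l(w(-19)) + K) = sqrt((18 - 3*(-12)**2 + 159*(-12)) + 1/945327) = sqrt((18 - 3*144 - 1908) + 1/945327) = sqrt((18 - 432 - 1908) + 1/945327) = sqrt(-2322 + 1/945327) = sqrt(-2195049293/945327) = I*sqrt(2075039363003811)/945327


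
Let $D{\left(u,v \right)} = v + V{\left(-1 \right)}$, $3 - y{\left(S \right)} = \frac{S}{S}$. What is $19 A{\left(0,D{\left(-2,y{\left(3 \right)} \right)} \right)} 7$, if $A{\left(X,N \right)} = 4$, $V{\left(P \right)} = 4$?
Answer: $532$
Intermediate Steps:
$y{\left(S \right)} = 2$ ($y{\left(S \right)} = 3 - \frac{S}{S} = 3 - 1 = 2$)
$D{\left(u,v \right)} = 4 + v$ ($D{\left(u,v \right)} = v + 4 = 4 + v$)
$19 A{\left(0,D{\left(-2,y{\left(3 \right)} \right)} \right)} 7 = 19 \cdot 4 \cdot 7 = 76 \cdot 7 = 532$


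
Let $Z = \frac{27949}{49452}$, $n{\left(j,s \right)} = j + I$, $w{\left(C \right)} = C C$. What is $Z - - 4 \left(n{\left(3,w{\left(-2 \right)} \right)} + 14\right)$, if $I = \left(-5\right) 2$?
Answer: $\frac{1412605}{49452} \approx 28.565$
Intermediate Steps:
$I = -10$
$w{\left(C \right)} = C^{2}$
$n{\left(j,s \right)} = -10 + j$ ($n{\left(j,s \right)} = j - 10 = -10 + j$)
$Z = \frac{27949}{49452}$ ($Z = 27949 \cdot \frac{1}{49452} = \frac{27949}{49452} \approx 0.56517$)
$Z - - 4 \left(n{\left(3,w{\left(-2 \right)} \right)} + 14\right) = \frac{27949}{49452} - - 4 \left(\left(-10 + 3\right) + 14\right) = \frac{27949}{49452} - - 4 \left(-7 + 14\right) = \frac{27949}{49452} - \left(-4\right) 7 = \frac{27949}{49452} - -28 = \frac{27949}{49452} + 28 = \frac{1412605}{49452}$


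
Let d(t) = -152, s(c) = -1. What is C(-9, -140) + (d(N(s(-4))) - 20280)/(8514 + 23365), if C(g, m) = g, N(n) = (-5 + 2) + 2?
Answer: -307343/31879 ≈ -9.6409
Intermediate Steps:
N(n) = -1 (N(n) = -3 + 2 = -1)
C(-9, -140) + (d(N(s(-4))) - 20280)/(8514 + 23365) = -9 + (-152 - 20280)/(8514 + 23365) = -9 - 20432/31879 = -307343/31879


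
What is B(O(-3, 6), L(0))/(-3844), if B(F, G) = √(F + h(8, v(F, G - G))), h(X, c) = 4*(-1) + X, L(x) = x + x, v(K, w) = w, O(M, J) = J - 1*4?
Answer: -√6/3844 ≈ -0.00063722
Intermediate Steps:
O(M, J) = -4 + J (O(M, J) = J - 4 = -4 + J)
L(x) = 2*x
h(X, c) = -4 + X
B(F, G) = √(4 + F) (B(F, G) = √(F + (-4 + 8)) = √(F + 4) = √(4 + F))
B(O(-3, 6), L(0))/(-3844) = √(4 + (-4 + 6))/(-3844) = √(4 + 2)*(-1/3844) = √6*(-1/3844) = -√6/3844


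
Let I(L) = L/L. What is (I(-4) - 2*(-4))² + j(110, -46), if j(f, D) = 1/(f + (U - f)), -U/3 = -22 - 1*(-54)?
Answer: 7775/96 ≈ 80.990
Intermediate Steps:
U = -96 (U = -3*(-22 - 1*(-54)) = -3*(-22 + 54) = -3*32 = -96)
I(L) = 1
j(f, D) = -1/96 (j(f, D) = 1/(f + (-96 - f)) = 1/(-96) = -1/96)
(I(-4) - 2*(-4))² + j(110, -46) = (1 - 2*(-4))² - 1/96 = (1 + 8)² - 1/96 = 9² - 1/96 = 81 - 1/96 = 7775/96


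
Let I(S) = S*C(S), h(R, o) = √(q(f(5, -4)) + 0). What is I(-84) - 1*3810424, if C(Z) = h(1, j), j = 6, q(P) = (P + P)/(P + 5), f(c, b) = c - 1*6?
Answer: -3810424 - 42*I*√2 ≈ -3.8104e+6 - 59.397*I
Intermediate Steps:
f(c, b) = -6 + c (f(c, b) = c - 6 = -6 + c)
q(P) = 2*P/(5 + P) (q(P) = (2*P)/(5 + P) = 2*P/(5 + P))
h(R, o) = I*√2/2 (h(R, o) = √(2*(-6 + 5)/(5 + (-6 + 5)) + 0) = √(2*(-1)/(5 - 1) + 0) = √(2*(-1)/4 + 0) = √(2*(-1)*(¼) + 0) = √(-½ + 0) = √(-½) = I*√2/2)
C(Z) = I*√2/2
I(S) = I*S*√2/2 (I(S) = S*(I*√2/2) = I*S*√2/2)
I(-84) - 1*3810424 = (½)*I*(-84)*√2 - 1*3810424 = -42*I*√2 - 3810424 = -3810424 - 42*I*√2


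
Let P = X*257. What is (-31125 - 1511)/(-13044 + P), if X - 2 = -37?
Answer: 32636/22039 ≈ 1.4808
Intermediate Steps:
X = -35 (X = 2 - 37 = -35)
P = -8995 (P = -35*257 = -8995)
(-31125 - 1511)/(-13044 + P) = (-31125 - 1511)/(-13044 - 8995) = -32636/(-22039) = -32636*(-1/22039) = 32636/22039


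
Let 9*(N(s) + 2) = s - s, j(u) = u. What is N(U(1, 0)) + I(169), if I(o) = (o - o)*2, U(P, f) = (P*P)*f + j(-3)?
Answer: -2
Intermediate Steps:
U(P, f) = -3 + f*P² (U(P, f) = (P*P)*f - 3 = P²*f - 3 = f*P² - 3 = -3 + f*P²)
I(o) = 0 (I(o) = 0*2 = 0)
N(s) = -2 (N(s) = -2 + (s - s)/9 = -2 + (⅑)*0 = -2 + 0 = -2)
N(U(1, 0)) + I(169) = -2 + 0 = -2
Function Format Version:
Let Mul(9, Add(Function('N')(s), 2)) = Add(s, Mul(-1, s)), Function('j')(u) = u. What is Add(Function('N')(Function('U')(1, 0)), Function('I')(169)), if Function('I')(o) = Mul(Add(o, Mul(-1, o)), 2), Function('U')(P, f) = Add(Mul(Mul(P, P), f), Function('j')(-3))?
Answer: -2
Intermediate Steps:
Function('U')(P, f) = Add(-3, Mul(f, Pow(P, 2))) (Function('U')(P, f) = Add(Mul(Mul(P, P), f), -3) = Add(Mul(Pow(P, 2), f), -3) = Add(Mul(f, Pow(P, 2)), -3) = Add(-3, Mul(f, Pow(P, 2))))
Function('I')(o) = 0 (Function('I')(o) = Mul(0, 2) = 0)
Function('N')(s) = -2 (Function('N')(s) = Add(-2, Mul(Rational(1, 9), Add(s, Mul(-1, s)))) = Add(-2, Mul(Rational(1, 9), 0)) = Add(-2, 0) = -2)
Add(Function('N')(Function('U')(1, 0)), Function('I')(169)) = Add(-2, 0) = -2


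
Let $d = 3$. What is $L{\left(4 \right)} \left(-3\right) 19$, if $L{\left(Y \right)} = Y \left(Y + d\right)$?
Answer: $-1596$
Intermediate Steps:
$L{\left(Y \right)} = Y \left(3 + Y\right)$ ($L{\left(Y \right)} = Y \left(Y + 3\right) = Y \left(3 + Y\right)$)
$L{\left(4 \right)} \left(-3\right) 19 = 4 \left(3 + 4\right) \left(-3\right) 19 = 4 \cdot 7 \left(-3\right) 19 = 28 \left(-3\right) 19 = \left(-84\right) 19 = -1596$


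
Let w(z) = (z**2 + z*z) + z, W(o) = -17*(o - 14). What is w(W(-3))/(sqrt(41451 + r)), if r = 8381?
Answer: 167331*sqrt(12458)/24916 ≈ 749.59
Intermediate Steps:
W(o) = 238 - 17*o (W(o) = -17*(-14 + o) = 238 - 17*o)
w(z) = z + 2*z**2 (w(z) = (z**2 + z**2) + z = 2*z**2 + z = z + 2*z**2)
w(W(-3))/(sqrt(41451 + r)) = ((238 - 17*(-3))*(1 + 2*(238 - 17*(-3))))/(sqrt(41451 + 8381)) = ((238 + 51)*(1 + 2*(238 + 51)))/(sqrt(49832)) = (289*(1 + 2*289))/((2*sqrt(12458))) = (289*(1 + 578))*(sqrt(12458)/24916) = (289*579)*(sqrt(12458)/24916) = 167331*(sqrt(12458)/24916) = 167331*sqrt(12458)/24916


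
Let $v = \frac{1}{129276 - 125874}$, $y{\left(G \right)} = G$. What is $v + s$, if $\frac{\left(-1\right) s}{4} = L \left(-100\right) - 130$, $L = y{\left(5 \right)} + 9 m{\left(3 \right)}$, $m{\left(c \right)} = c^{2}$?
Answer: $\frac{118797841}{3402} \approx 34920.0$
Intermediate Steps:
$v = \frac{1}{3402}$ ($v = \frac{1}{129276 - 125874} = \frac{1}{3402} \approx 0.00029394$)
$L = 86$ ($L = 5 + 9 \cdot 3^{2} = 5 + 9 \cdot 9 = 5 + 81 = 86$)
$s = 34920$ ($s = - 4 \left(86 \left(-100\right) - 130\right) = - 4 \left(-8600 - 130\right) = \left(-4\right) \left(-8730\right) = 34920$)
$v + s = \frac{1}{3402} + 34920 = \frac{118797841}{3402}$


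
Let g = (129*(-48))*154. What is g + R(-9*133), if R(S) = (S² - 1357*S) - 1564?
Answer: 2102006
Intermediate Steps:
R(S) = -1564 + S² - 1357*S
g = -953568 (g = -6192*154 = -953568)
g + R(-9*133) = -953568 + (-1564 + (-9*133)² - (-12213)*133) = -953568 + (-1564 + (-1197)² - 1357*(-1197)) = -953568 + (-1564 + 1432809 + 1624329) = -953568 + 3055574 = 2102006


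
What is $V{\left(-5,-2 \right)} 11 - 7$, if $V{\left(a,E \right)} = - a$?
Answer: $48$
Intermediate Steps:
$V{\left(-5,-2 \right)} 11 - 7 = \left(-1\right) \left(-5\right) 11 - 7 = 5 \cdot 11 - 7 = 55 - 7 = 48$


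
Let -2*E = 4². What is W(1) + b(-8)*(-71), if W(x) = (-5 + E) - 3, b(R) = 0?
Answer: -16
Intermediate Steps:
E = -8 (E = -½*4² = -½*16 = -8)
W(x) = -16 (W(x) = (-5 - 8) - 3 = -13 - 3 = -16)
W(1) + b(-8)*(-71) = -16 + 0*(-71) = -16 + 0 = -16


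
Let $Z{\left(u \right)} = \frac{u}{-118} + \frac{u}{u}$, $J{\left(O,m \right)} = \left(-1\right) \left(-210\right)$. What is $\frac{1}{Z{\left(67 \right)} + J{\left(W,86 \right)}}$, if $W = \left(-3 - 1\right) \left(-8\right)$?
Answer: $\frac{118}{24831} \approx 0.0047521$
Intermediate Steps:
$W = 32$ ($W = \left(-4\right) \left(-8\right) = 32$)
$J{\left(O,m \right)} = 210$
$Z{\left(u \right)} = 1 - \frac{u}{118}$ ($Z{\left(u \right)} = u \left(- \frac{1}{118}\right) + 1 = - \frac{u}{118} + 1 = 1 - \frac{u}{118}$)
$\frac{1}{Z{\left(67 \right)} + J{\left(W,86 \right)}} = \frac{1}{\left(1 - \frac{67}{118}\right) + 210} = \frac{1}{\frac{51}{118} + 210} = \frac{1}{\frac{24831}{118}} = \frac{118}{24831}$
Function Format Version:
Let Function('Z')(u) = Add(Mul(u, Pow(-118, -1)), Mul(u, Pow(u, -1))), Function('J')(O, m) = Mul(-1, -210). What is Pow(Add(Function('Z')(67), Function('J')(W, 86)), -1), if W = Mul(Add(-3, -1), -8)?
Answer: Rational(118, 24831) ≈ 0.0047521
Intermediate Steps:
W = 32 (W = Mul(-4, -8) = 32)
Function('J')(O, m) = 210
Function('Z')(u) = Add(1, Mul(Rational(-1, 118), u)) (Function('Z')(u) = Add(Mul(u, Rational(-1, 118)), 1) = Add(Mul(Rational(-1, 118), u), 1) = Add(1, Mul(Rational(-1, 118), u)))
Pow(Add(Function('Z')(67), Function('J')(W, 86)), -1) = Pow(Add(Add(1, Mul(Rational(-1, 118), 67)), 210), -1) = Pow(Add(Add(1, Rational(-67, 118)), 210), -1) = Pow(Add(Rational(51, 118), 210), -1) = Pow(Rational(24831, 118), -1) = Rational(118, 24831)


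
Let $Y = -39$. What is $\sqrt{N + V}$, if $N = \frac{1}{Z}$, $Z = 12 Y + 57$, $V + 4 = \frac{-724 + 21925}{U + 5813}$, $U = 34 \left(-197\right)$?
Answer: $\frac{2 i \sqrt{102749438985}}{121245} \approx 5.2876 i$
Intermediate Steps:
$U = -6698$
$V = - \frac{8247}{295}$ ($V = -4 + \frac{-724 + 21925}{-6698 + 5813} = -4 + \frac{21201}{-885} = -4 + 21201 \left(- \frac{1}{885}\right) = -4 - \frac{7067}{295} = - \frac{8247}{295} \approx -27.956$)
$Z = -411$ ($Z = 12 \left(-39\right) + 57 = -468 + 57 = -411$)
$N = - \frac{1}{411}$ ($N = \frac{1}{-411} = - \frac{1}{411} \approx -0.0024331$)
$\sqrt{N + V} = \sqrt{- \frac{1}{411} - \frac{8247}{295}} = \sqrt{- \frac{3389812}{121245}} = \frac{2 i \sqrt{102749438985}}{121245}$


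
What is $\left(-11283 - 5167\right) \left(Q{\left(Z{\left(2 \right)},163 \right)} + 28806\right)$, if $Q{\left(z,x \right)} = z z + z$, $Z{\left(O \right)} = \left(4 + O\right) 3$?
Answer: $-479484600$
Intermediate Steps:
$Z{\left(O \right)} = 12 + 3 O$
$Q{\left(z,x \right)} = z + z^{2}$ ($Q{\left(z,x \right)} = z^{2} + z = z + z^{2}$)
$\left(-11283 - 5167\right) \left(Q{\left(Z{\left(2 \right)},163 \right)} + 28806\right) = \left(-11283 - 5167\right) \left(\left(12 + 3 \cdot 2\right) \left(1 + \left(12 + 3 \cdot 2\right)\right) + 28806\right) = - 16450 \left(\left(12 + 6\right) \left(1 + \left(12 + 6\right)\right) + 28806\right) = - 16450 \left(18 \left(1 + 18\right) + 28806\right) = - 16450 \left(18 \cdot 19 + 28806\right) = - 16450 \left(342 + 28806\right) = \left(-16450\right) 29148 = -479484600$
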